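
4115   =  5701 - 1586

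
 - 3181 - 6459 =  - 9640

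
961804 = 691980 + 269824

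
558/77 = 7 + 19/77 = 7.25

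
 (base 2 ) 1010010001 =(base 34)jb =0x291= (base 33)JU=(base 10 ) 657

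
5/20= 1/4=   0.25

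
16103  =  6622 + 9481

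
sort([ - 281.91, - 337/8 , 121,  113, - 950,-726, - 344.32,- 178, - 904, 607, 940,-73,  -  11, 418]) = [ - 950, - 904,  -  726, - 344.32,-281.91, - 178,-73, - 337/8,-11 , 113, 121, 418,607,  940 ] 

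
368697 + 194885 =563582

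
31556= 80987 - 49431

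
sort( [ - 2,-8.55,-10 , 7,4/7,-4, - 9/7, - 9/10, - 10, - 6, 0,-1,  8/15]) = [ - 10 , - 10,- 8.55, - 6, - 4, -2,  -  9/7, -1,  -  9/10,0,8/15,4/7,7] 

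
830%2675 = 830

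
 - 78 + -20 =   -  98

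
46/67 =46/67 = 0.69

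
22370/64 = 11185/32 = 349.53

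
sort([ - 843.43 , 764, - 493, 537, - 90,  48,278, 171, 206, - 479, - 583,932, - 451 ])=[  -  843.43, - 583, - 493, - 479, - 451,-90, 48, 171, 206, 278, 537, 764, 932 ]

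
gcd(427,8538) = 1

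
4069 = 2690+1379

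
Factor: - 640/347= - 2^7*5^1*347^( - 1)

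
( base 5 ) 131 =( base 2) 101001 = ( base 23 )1I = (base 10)41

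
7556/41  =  7556/41 = 184.29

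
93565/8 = 93565/8  =  11695.62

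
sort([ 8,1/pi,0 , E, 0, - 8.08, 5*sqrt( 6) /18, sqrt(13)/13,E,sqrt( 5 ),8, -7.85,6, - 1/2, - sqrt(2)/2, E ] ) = [ - 8.08, - 7.85, - sqrt(2 )/2, - 1/2 , 0,0 , sqrt(13)/13,1/pi,  5 * sqrt(6)/18, sqrt(5), E,E, E,6,8, 8] 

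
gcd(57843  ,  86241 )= 3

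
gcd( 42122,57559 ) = 1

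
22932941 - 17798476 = 5134465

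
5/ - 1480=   -1 + 295/296 = -0.00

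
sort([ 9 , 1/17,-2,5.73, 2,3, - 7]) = [ - 7,-2,  1/17,2,3,5.73,9]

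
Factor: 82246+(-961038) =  - 878792 = - 2^3*109849^1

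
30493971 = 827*36873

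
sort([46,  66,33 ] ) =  [ 33,46,66]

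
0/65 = 0 = 0.00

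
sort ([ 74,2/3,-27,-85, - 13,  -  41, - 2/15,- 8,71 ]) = [ - 85,-41,-27,-13,-8,-2/15, 2/3,71, 74]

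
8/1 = 8 = 8.00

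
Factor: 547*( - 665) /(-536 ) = 2^( - 3)*5^1*7^1*19^1 * 67^(-1)*547^1= 363755/536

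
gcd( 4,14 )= 2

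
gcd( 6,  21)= 3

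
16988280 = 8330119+8658161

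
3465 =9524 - 6059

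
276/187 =276/187  =  1.48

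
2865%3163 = 2865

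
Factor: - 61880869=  - 61880869^1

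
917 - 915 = 2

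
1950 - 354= 1596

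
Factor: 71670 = 2^1*3^1*5^1*2389^1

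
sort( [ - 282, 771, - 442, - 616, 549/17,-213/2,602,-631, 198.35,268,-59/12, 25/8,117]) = [ - 631 , - 616 , -442, - 282 ,  -  213/2, - 59/12,25/8,549/17,  117,  198.35,268,602,771]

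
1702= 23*74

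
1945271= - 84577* (  -  23) 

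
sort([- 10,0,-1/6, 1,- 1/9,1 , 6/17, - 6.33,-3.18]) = [ - 10, - 6.33, - 3.18, - 1/6, - 1/9, 0,6/17, 1,1]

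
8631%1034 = 359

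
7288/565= 7288/565 = 12.90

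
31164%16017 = 15147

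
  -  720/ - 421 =1  +  299/421=1.71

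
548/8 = 68+1/2= 68.50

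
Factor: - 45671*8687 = -396743977 = - 7^1 * 17^1  *73^1*109^1*419^1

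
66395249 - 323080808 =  - 256685559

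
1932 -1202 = 730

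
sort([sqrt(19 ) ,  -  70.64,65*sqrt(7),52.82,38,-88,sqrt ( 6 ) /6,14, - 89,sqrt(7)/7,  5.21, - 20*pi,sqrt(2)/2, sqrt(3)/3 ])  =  [ - 89, - 88,  -  70.64, - 20*pi,sqrt(7 ) /7, sqrt( 6 ) /6,sqrt( 3 ) /3, sqrt(2 ) /2 , sqrt( 19 ),5.21, 14,38,52.82, 65*sqrt( 7 )]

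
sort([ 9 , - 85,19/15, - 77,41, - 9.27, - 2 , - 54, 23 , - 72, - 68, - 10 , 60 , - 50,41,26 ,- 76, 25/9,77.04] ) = [ - 85,-77, - 76,-72 , - 68, - 54, - 50 , -10, - 9.27 , - 2 , 19/15,25/9 , 9, 23, 26,41,41,60,77.04 ] 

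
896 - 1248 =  -352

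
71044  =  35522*2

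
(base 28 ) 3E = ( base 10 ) 98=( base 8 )142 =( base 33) 2W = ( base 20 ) 4I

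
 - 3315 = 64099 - 67414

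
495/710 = 99/142  =  0.70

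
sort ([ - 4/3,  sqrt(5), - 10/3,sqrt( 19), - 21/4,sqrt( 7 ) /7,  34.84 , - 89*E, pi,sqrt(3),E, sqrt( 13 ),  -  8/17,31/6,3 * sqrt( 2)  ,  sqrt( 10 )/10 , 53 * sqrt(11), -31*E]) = [ - 89* E,-31*E, - 21/4, - 10/3, - 4/3, - 8/17 , sqrt(10)/10,sqrt( 7 )/7,sqrt ( 3 ), sqrt(5 ), E,pi,sqrt (13) , 3*sqrt(2),sqrt( 19 ), 31/6, 34.84,53*sqrt(11 )]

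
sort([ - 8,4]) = [ - 8 , 4 ] 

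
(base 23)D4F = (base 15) 2109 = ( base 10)6984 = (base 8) 15510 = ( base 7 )26235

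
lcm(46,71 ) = 3266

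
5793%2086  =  1621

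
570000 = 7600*75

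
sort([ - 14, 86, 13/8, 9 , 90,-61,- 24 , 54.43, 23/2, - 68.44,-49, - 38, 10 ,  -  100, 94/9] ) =[ - 100, - 68.44,  -  61, - 49,-38,-24,  -  14,13/8, 9 , 10, 94/9,23/2,54.43, 86,90 ]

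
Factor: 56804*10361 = 2^2*11^1*13^1*797^1*1291^1=588546244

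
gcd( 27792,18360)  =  72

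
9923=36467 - 26544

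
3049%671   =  365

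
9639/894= 10  +  233/298  =  10.78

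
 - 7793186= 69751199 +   -  77544385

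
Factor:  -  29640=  - 2^3*3^1*5^1*13^1*19^1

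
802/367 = 2 + 68/367=2.19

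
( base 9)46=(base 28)1e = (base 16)2a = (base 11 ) 39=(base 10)42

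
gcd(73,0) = 73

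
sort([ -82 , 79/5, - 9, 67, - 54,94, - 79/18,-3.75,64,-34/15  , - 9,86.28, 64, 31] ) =[-82 , - 54  , - 9,-9, - 79/18,-3.75, - 34/15,79/5, 31,64, 64,67,86.28,94 ] 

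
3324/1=3324 = 3324.00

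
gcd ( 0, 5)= 5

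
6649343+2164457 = 8813800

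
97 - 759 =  - 662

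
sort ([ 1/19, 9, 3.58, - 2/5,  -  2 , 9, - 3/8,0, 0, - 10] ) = [ - 10 ,  -  2,  -  2/5,-3/8, 0 , 0 , 1/19, 3.58,9 , 9]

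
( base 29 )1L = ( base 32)1i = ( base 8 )62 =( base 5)200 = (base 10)50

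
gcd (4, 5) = 1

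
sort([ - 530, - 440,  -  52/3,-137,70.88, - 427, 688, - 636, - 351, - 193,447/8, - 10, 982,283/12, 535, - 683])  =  [ - 683, - 636, - 530, - 440,- 427 , - 351, - 193, - 137, - 52/3, - 10,283/12,447/8, 70.88, 535, 688,982 ] 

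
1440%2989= 1440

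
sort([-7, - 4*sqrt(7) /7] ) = [  -  7, - 4*sqrt( 7)/7]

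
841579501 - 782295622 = 59283879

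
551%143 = 122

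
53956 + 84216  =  138172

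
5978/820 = 7+ 119/410= 7.29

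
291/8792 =291/8792 = 0.03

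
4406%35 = 31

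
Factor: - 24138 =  - 2^1*3^4 * 149^1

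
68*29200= 1985600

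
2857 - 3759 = - 902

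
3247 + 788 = 4035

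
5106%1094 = 730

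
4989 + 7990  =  12979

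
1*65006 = 65006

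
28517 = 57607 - 29090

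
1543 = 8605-7062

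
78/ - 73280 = -39/36640 = - 0.00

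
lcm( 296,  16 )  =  592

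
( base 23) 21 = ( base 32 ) 1F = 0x2f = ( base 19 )29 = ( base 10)47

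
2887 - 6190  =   -3303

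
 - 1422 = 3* (  -  474 )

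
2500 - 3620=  - 1120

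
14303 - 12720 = 1583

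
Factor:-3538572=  - 2^2 * 3^1*131^1*2251^1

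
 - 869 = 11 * ( - 79)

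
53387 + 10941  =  64328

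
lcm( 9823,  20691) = 972477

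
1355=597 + 758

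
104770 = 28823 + 75947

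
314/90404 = 157/45202  =  0.00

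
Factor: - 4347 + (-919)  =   - 2^1*2633^1= - 5266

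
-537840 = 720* (-747)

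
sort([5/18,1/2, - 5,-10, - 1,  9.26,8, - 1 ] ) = [ - 10,-5,- 1, - 1,5/18,  1/2, 8,9.26] 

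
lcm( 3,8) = 24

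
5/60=1/12 = 0.08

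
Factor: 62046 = 2^1*3^4 *383^1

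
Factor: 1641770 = 2^1*5^1 * 13^1*73^1*173^1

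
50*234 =11700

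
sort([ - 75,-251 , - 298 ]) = [ - 298, - 251, - 75 ]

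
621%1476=621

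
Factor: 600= 2^3*3^1*5^2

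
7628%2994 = 1640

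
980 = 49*20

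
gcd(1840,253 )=23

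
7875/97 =81 + 18/97 = 81.19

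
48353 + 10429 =58782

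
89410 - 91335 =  - 1925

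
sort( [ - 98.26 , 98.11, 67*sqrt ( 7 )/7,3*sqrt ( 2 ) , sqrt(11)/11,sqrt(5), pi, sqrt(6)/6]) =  [ - 98.26, sqrt(11 ) /11, sqrt( 6 ) /6,sqrt( 5 ), pi, 3*sqrt( 2),  67 * sqrt (7)/7,98.11]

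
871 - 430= 441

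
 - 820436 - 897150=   -  1717586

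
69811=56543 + 13268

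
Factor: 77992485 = 3^1*5^1*37^1*140527^1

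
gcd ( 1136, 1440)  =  16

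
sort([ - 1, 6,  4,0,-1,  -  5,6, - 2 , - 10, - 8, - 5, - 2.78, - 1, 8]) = [ - 10,- 8, - 5,-5, - 2.78, - 2,-1, - 1, - 1, 0,4,  6,6, 8 ] 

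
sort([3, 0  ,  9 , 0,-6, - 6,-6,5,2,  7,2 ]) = [-6,-6, - 6, 0,0 , 2 , 2 , 3,5 , 7,9] 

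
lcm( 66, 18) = 198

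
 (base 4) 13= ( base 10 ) 7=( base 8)7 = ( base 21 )7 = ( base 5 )12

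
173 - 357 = - 184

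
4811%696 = 635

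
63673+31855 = 95528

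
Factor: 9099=3^3* 337^1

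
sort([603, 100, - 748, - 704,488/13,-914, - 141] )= [ - 914,-748, - 704, - 141,488/13,100 , 603]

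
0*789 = 0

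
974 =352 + 622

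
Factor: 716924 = 2^2*13^1*17^1*811^1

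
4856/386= 12 + 112/193=12.58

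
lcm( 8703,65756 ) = 591804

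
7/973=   1/139 = 0.01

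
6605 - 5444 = 1161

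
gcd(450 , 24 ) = 6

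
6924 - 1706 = 5218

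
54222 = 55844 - 1622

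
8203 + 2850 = 11053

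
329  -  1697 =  - 1368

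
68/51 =1  +  1/3 = 1.33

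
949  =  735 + 214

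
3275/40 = 81 + 7/8 = 81.88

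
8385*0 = 0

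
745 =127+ 618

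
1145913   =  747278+398635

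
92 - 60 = 32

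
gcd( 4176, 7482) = 174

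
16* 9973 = 159568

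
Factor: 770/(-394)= - 385/197 = - 5^1*7^1 * 11^1*197^( - 1)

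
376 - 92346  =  - 91970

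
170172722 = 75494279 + 94678443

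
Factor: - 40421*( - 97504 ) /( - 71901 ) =-2^5*3^( - 3 )*11^1*83^1*277^1*487^1*2663^( - 1)=   - 3941209184/71901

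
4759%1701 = 1357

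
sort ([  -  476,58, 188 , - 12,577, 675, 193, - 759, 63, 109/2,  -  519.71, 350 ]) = [ - 759, - 519.71,-476, - 12,  109/2, 58, 63,188,193, 350, 577, 675]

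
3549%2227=1322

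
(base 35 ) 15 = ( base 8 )50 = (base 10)40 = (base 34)16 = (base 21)1j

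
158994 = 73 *2178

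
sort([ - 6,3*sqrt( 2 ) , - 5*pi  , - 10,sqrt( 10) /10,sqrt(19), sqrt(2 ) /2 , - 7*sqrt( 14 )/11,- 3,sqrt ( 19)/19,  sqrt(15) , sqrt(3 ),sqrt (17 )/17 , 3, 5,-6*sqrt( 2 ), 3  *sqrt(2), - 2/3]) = [-5*pi, - 10, - 6*sqrt(2) , - 6, - 3,-7*sqrt (14 )/11,-2/3, sqrt(19)/19,sqrt(17 )/17,sqrt(10)/10, sqrt ( 2) /2, sqrt( 3),3, sqrt( 15 ),3*sqrt( 2),  3*sqrt(2 ),sqrt( 19), 5]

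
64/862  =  32/431  =  0.07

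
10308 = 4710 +5598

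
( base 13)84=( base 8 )154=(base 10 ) 108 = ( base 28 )3o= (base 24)4C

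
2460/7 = 2460/7 =351.43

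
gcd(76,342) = 38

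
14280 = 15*952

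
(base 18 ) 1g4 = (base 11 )510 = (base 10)616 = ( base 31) jr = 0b1001101000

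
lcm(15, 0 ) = 0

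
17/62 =17/62  =  0.27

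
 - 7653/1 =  - 7653 = - 7653.00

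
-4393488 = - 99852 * 44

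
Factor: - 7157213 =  - 7^1*331^1 * 3089^1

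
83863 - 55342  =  28521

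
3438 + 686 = 4124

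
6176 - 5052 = 1124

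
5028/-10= - 2514/5 =-502.80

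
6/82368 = 1/13728 = 0.00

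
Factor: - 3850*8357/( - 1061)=32174450/1061= 2^1*5^2*7^1 * 11^1*61^1 * 137^1*1061^( - 1 ) 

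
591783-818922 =-227139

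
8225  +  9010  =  17235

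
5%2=1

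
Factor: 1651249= 101^1*16349^1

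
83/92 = 83/92=0.90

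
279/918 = 31/102= 0.30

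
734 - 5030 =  - 4296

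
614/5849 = 614/5849 = 0.10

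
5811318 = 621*9358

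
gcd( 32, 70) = 2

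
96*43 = 4128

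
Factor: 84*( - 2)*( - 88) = 14784 = 2^6*3^1*7^1*11^1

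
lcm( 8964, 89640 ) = 89640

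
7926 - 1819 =6107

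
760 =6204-5444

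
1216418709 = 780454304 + 435964405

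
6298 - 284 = 6014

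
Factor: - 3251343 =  -3^1*97^1*11173^1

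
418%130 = 28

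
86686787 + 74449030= 161135817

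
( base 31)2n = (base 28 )31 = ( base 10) 85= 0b1010101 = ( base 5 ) 320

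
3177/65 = 48+57/65 = 48.88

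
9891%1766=1061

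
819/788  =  819/788 = 1.04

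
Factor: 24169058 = 2^1 *12084529^1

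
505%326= 179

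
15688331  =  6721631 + 8966700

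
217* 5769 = 1251873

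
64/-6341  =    -  1 + 6277/6341 = -  0.01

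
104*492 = 51168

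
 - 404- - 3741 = 3337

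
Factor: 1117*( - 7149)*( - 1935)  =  15451812855 = 3^3*5^1*43^1 * 1117^1 * 2383^1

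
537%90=87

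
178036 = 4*44509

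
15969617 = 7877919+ 8091698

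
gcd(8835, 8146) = 1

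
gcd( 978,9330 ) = 6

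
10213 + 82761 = 92974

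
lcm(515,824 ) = 4120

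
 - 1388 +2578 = 1190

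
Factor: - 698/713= - 2^1*23^ ( - 1 )*31^( - 1 )*349^1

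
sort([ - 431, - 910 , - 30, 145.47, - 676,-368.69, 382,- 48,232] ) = [ - 910,- 676, - 431, - 368.69, - 48, - 30, 145.47,232, 382]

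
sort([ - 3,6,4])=[ - 3, 4, 6]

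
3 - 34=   -  31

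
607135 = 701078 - 93943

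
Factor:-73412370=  - 2^1*3^2*5^1*815693^1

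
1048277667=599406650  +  448871017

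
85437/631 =135 +252/631 = 135.40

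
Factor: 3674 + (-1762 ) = 2^3*239^1 = 1912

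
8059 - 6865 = 1194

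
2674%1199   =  276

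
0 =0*57883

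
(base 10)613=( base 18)1G1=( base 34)I1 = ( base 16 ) 265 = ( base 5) 4423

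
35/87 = 35/87 = 0.40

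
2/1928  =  1/964 = 0.00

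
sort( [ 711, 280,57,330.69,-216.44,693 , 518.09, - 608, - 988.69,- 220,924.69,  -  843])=[  -  988.69, - 843, - 608, - 220, - 216.44,57,280,330.69,518.09,693, 711,  924.69 ]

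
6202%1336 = 858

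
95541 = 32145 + 63396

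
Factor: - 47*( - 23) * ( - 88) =-95128 = - 2^3*11^1 * 23^1*47^1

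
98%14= 0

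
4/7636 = 1/1909 =0.00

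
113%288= 113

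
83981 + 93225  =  177206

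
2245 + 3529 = 5774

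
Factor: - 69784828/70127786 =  - 34892414/35063893=   - 2^1 * 443^( - 1)*79151^( - 1 )*17446207^1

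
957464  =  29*33016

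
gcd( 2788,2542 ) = 82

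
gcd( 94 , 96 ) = 2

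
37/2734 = 37/2734 = 0.01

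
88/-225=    -88/225 = -0.39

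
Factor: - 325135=- 5^1*65027^1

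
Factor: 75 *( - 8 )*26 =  - 15600 = -2^4*3^1*5^2*13^1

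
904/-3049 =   -  904/3049 =- 0.30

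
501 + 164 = 665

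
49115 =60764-11649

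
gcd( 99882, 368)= 2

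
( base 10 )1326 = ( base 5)20301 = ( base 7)3603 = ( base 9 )1733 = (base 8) 2456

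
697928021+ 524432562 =1222360583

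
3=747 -744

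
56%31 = 25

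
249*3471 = 864279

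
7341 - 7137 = 204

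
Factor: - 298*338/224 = - 25181/56 = - 2^ ( - 3) * 7^( - 1 )*13^2 * 149^1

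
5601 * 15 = 84015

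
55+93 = 148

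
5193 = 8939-3746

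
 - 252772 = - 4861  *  52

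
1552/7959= 1552/7959 = 0.19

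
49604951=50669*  979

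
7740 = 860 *9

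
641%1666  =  641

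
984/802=492/401 = 1.23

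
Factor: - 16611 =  - 3^1*7^2*113^1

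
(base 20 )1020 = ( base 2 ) 1111101101000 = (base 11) 604a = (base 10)8040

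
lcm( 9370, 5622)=28110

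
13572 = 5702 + 7870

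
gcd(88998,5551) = 91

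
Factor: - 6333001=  - 59^1*107339^1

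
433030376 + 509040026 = 942070402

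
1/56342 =1/56342= 0.00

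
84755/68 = 84755/68 = 1246.40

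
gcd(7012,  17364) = 4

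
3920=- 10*( - 392) 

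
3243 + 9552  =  12795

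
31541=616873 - 585332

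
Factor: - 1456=-2^4*7^1*13^1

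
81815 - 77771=4044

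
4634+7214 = 11848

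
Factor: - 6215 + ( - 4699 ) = -10914= - 2^1*3^1*17^1*107^1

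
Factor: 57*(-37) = - 3^1*19^1 * 37^1 = - 2109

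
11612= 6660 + 4952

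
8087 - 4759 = 3328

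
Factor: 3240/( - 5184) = -5/8 = - 2^( - 3)*5^1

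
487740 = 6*81290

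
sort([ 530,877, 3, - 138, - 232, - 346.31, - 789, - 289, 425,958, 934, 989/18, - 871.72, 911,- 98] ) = [ - 871.72, - 789,- 346.31,-289, - 232, - 138, - 98,3, 989/18, 425,530,  877, 911, 934, 958]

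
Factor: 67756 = 2^2*13^1*1303^1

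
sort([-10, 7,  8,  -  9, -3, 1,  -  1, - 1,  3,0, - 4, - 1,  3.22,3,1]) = [ -10, - 9, - 4,  -  3 , - 1, - 1, - 1,0,1, 1,3, 3,3.22, 7, 8] 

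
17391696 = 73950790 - 56559094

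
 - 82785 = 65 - 82850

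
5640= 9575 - 3935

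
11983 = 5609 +6374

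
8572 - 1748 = 6824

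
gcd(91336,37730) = 98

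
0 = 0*94597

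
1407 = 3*469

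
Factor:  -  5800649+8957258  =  3156609  =  3^1*1052203^1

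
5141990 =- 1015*( - 5066)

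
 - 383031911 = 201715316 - 584747227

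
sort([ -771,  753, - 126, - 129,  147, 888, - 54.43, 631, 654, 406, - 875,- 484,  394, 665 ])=[  -  875, - 771 ,- 484, - 129,-126, - 54.43, 147, 394,406, 631, 654, 665, 753,  888 ] 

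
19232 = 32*601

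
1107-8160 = -7053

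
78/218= 39/109 = 0.36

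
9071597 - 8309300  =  762297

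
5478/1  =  5478 = 5478.00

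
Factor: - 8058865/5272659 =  - 3^( - 2 ) * 5^1*7^( - 1) * 127^( - 1)*659^(-1 )*1611773^1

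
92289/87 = 30763/29 = 1060.79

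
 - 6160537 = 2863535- 9024072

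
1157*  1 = 1157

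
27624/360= 1151/15 = 76.73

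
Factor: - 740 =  - 2^2*5^1*37^1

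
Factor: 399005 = 5^1*79801^1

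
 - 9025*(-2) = 18050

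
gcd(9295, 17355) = 65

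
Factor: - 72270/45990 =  - 7^(-1 )*11^1 = -11/7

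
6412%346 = 184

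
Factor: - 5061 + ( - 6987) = - 12048 =- 2^4* 3^1*251^1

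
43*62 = 2666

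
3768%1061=585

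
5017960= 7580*662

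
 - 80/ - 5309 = 80/5309 = 0.02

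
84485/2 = 84485/2 = 42242.50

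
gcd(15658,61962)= 2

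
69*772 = 53268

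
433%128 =49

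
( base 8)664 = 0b110110100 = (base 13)277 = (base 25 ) HB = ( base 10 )436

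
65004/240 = 270 + 17/20 = 270.85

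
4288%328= 24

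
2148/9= 716/3 = 238.67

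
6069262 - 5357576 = 711686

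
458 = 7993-7535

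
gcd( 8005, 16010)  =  8005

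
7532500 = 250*30130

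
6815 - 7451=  - 636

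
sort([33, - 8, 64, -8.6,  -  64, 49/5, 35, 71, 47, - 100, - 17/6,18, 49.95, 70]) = [ - 100 ,- 64, - 8.6, - 8,  -  17/6,49/5, 18, 33, 35, 47,49.95, 64, 70, 71] 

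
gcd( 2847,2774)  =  73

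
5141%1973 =1195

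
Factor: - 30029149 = -227^1*132287^1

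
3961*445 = 1762645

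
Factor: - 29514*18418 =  - 543588852 = - 2^2*3^1*4919^1*9209^1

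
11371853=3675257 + 7696596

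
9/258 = 3/86 = 0.03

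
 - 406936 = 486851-893787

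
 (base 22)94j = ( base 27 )638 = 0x116f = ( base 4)1011233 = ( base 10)4463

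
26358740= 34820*757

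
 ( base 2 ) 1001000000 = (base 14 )2d2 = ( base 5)4301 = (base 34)GW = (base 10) 576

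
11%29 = 11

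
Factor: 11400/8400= 19/14 = 2^( - 1) *7^( - 1)*19^1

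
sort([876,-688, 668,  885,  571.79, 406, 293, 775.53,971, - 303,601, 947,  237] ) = [  -  688,  -  303,237, 293, 406,571.79,  601,668 , 775.53, 876,  885, 947, 971] 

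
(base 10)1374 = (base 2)10101011110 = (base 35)149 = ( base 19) 3F6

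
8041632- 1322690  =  6718942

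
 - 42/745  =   - 1+703/745 = -0.06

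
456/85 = 5  +  31/85 = 5.36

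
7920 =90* 88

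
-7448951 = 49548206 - 56997157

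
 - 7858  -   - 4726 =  - 3132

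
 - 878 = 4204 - 5082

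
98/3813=98/3813 = 0.03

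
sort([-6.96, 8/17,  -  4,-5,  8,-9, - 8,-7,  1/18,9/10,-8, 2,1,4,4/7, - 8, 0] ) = [-9 , - 8,  -  8, - 8, - 7,- 6.96, - 5,-4, 0, 1/18,  8/17, 4/7 , 9/10,1, 2,4, 8 ]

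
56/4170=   28/2085=0.01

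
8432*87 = 733584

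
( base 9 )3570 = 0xa5f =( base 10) 2655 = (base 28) 3AN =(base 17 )933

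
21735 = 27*805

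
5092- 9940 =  - 4848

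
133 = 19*7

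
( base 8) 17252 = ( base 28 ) a0a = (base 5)222400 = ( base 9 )11682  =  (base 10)7850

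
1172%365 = 77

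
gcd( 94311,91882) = 7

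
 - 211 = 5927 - 6138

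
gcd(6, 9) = 3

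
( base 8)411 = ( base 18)ED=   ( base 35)7k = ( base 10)265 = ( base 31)8H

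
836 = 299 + 537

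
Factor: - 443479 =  - 17^1*19^1*1373^1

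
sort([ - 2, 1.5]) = [ - 2, 1.5 ]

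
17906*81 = 1450386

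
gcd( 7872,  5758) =2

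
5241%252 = 201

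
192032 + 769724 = 961756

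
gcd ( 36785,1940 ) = 5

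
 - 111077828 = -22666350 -88411478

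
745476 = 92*8103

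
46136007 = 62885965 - 16749958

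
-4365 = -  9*485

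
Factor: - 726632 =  - 2^3*61^1*1489^1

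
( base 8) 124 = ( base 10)84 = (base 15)59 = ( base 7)150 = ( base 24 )3C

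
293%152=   141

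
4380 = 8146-3766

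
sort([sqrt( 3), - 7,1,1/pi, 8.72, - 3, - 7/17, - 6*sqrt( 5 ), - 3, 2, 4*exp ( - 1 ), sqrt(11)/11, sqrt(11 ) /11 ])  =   [ - 6* sqrt( 5) , - 7,-3, - 3, - 7/17, sqrt(11)/11,  sqrt ( 11)/11 , 1/pi , 1 , 4*exp( - 1),sqrt(3 ),2,8.72]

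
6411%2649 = 1113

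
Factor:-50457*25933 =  -1308501381 = -  3^1 * 11^2 *139^1*25933^1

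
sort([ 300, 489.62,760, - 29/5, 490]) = [ - 29/5,300, 489.62, 490,  760 ]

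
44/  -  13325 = -1 +13281/13325 = - 0.00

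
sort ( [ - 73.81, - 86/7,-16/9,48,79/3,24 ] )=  [ - 73.81,  -  86/7, - 16/9,24,79/3,  48 ] 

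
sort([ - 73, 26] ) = [ -73,26 ] 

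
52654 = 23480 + 29174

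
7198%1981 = 1255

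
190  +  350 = 540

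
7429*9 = 66861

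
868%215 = 8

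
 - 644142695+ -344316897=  - 988459592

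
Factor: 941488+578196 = 1519684 = 2^2*71^1*5351^1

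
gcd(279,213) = 3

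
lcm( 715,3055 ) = 33605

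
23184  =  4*5796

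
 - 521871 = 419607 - 941478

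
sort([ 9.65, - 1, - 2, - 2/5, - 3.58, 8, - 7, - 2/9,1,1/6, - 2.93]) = [ - 7, - 3.58  , - 2.93, - 2, - 1, - 2/5,-2/9,  1/6,1, 8, 9.65 ]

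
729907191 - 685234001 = 44673190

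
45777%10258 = 4745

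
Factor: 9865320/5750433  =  3288440/1916811 = 2^3*3^( - 3) *5^1 * 13^(-1)*43^( - 1)*127^ ( - 1)*229^1*359^1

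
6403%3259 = 3144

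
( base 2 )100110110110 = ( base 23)4G2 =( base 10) 2486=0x9b6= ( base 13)1193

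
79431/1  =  79431 = 79431.00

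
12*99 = 1188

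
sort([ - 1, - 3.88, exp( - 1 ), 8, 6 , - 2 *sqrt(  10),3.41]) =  [- 2*sqrt( 10),-3.88, - 1, exp(-1),3.41,6,8]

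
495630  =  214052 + 281578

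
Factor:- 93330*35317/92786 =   -  96945165/2729 = -3^2*5^1 * 61^1*2729^( - 1)*35317^1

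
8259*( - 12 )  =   - 99108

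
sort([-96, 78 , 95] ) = [- 96, 78, 95]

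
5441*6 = 32646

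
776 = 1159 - 383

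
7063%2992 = 1079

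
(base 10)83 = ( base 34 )2F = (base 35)2d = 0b1010011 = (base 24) 3b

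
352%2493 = 352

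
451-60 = 391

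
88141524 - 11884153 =76257371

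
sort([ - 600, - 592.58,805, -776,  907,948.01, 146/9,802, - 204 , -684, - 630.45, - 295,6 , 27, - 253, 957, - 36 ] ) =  [ - 776, - 684, -630.45, - 600, - 592.58, - 295, - 253,  -  204, - 36,  6,146/9, 27,802,805 , 907, 948.01,  957] 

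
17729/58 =17729/58 = 305.67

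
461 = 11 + 450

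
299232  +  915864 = 1215096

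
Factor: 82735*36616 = 2^3*5^1 * 23^1 * 199^1*16547^1= 3029424760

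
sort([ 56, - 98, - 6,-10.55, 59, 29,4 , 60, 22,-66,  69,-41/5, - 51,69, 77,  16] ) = [-98, - 66,-51 , - 10.55, - 41/5, - 6, 4,16, 22,29,56,59,60 , 69,  69, 77 ]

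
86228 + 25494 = 111722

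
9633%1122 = 657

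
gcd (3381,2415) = 483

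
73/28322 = 73/28322   =  0.00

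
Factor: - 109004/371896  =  -2^(-1 ) * 17^1*29^( - 1) = - 17/58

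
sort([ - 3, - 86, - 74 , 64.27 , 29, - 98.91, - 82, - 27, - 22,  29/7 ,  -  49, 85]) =[ - 98.91, - 86,-82,-74, -49, - 27, - 22, - 3,  29/7,29,  64.27, 85]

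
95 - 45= 50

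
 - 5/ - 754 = 5/754 = 0.01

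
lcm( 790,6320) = 6320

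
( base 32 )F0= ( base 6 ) 2120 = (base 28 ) h4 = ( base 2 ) 111100000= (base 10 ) 480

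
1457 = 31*47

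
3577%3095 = 482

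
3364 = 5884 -2520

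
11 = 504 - 493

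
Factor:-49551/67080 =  - 2^( - 3)*5^( - 1)*13^( - 1 )*43^ (-1 )*83^1*199^1 = - 16517/22360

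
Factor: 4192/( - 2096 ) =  - 2=- 2^1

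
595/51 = 35/3 =11.67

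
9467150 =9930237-463087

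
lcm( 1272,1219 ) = 29256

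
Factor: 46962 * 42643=2002600566 = 2^1*3^2*2609^1*42643^1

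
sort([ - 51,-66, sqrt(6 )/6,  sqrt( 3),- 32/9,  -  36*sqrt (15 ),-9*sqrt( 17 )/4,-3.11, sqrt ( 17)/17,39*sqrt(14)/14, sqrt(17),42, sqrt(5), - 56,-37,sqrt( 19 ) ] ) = [ -36 * sqrt (15 ), - 66, - 56,  -  51,  -  37,-9*sqrt ( 17) /4,-32/9, - 3.11, sqrt(17 )/17, sqrt(6)/6, sqrt(3), sqrt(5), sqrt( 17), sqrt(19 ),39*sqrt(14)/14, 42]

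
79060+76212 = 155272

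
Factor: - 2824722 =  - 2^1*3^2*23^1*6823^1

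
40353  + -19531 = 20822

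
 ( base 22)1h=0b100111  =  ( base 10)39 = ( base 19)21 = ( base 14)2b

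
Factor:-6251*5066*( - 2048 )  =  64855175168 = 2^12*7^1*17^1*19^1*47^1 * 149^1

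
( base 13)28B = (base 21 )10c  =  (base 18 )173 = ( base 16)1C5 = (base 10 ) 453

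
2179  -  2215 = -36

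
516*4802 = 2477832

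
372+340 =712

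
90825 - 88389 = 2436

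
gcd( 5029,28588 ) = 1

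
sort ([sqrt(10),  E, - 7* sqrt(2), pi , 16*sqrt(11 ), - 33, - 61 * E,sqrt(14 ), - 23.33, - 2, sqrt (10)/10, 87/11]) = [ - 61 * E, - 33, - 23.33,- 7*sqrt(2) , - 2,  sqrt( 10 )/10,E, pi,sqrt( 10 ),sqrt (14),87/11,16*sqrt(11) ]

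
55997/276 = 202 + 245/276  =  202.89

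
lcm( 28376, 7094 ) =28376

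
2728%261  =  118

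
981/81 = 109/9 = 12.11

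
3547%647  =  312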